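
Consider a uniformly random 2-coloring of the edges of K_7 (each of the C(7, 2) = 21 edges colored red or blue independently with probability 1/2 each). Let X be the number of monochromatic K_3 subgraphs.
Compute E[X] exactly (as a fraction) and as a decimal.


Let X = Σ_S X_S over the C(7, 3) = 35 subsets S of size 3, where X_S = 1 if the K_3 on S is monochromatic.
For a fixed S, the K_3 on S has C(3, 2) = 3 edges. P[all 3 edges red] = (1/2)^3, and likewise for blue, so P[monochromatic] = 2·(1/2)^3 = 2^{1 − 3} = 1/4.
By linearity: E[X] = C(7, 3) · 2^{1 − 3} = 35 · 1/4 = 35/4.
Numerically: E[X] ≈ 8.75000.

E[X] = C(7,3)·2^(1−C(3,2)) = 35/4 ≈ 8.75000.


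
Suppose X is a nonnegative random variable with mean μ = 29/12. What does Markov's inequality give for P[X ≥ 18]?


μ = E[X] = 29/12, a = 18.
Markov: P[X ≥ 18] ≤ μ/a = (29/12)/18 = 29/216.
Numerically: ≈ 0.13426.
(Since a = 18 > μ = 2.41667, the bound 29/216 is < 1 and informative.)

P[X ≥ 18] ≤ 29/216 ≈ 0.13426.


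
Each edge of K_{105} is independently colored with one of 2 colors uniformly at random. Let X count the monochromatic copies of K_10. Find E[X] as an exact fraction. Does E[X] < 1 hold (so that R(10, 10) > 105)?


E[X] = C(105, 10) · 2^{1 − 45} = 28848458598960 · 2^{−44} = 28848458598960/17592186044416.
As a reduced fraction: E[X] = 1803028662435/1099511627776 ≈ 1.640.
Is E[X] < 1? NO.
Since E[X] ≥ 1, the first-moment bound is inconclusive at n = 105; it does NOT by itself certify R(10, 10) > 105.

E[X] = 1803028662435/1099511627776 ≈ 1.640; E[X] ≥ 1; first-moment method inconclusive here.


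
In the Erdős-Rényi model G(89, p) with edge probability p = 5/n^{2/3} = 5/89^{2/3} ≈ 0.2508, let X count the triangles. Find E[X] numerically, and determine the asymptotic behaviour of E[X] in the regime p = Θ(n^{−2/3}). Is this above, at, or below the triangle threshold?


Number of potential triangles: C(89, 3) = 113564.
Each occurs with probability p³ ≈ (0.2508)³ ≈ 1.578084e-02.
By linearity: E[X] = C(89, 3)·p³ ≈ 113564 · 1.578084e-02 ≈ 1792.1348.
Since α = 2/3 < 1, p = c/n^{2/3} ≫ 1/n is above the triangle threshold p ~ 1/n. Asymptotically E[X] ~ (c³/6)·n^{3(1−α)} = (5³/6)·n^{1} → ∞; triangles are abundant w.h.p.

E[X] ≈ 1792.1348; in regime p = Θ(1/n^{2/3}) E[X] diverges (above the triangle threshold p ~ 1/n).


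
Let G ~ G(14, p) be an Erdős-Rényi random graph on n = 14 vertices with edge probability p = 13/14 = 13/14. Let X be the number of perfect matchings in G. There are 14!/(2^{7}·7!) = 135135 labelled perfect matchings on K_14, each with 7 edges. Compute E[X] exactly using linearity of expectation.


K_14 has 14!/(2^{7}·7!) = 135135 labelled perfect matchings.
For each such perfect matching H, let X_H = 1 if all 7 edges of H are present in G. Then P[X_H = 1] = p^{7} = (13/14)^{7} = 62748517/105413504.
Summing the indicators: E[X] = Σ_H E[X_H] = 135135 · p^{7} = 135135 · 62748517/105413504 = 1211360120685/15059072.
Numerically: E[X] ≈ 8.044e+04.

E[X] = 135135 · (13/14)^{7} = 1211360120685/15059072 ≈ 8.044e+04.


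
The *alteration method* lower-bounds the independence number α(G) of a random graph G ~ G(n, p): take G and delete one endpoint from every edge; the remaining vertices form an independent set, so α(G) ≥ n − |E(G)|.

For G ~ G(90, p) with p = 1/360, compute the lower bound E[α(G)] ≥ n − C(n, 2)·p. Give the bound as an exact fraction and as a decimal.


E[|E(G)|] = C(90, 2)·p = 4005 · (1/360) = 89/8.
E[α(G)] ≥ n − E[|E(G)|] = 90 − 89/8 = 631/8.
Numerically: ≈ 78.8750.
(This is only a lower bound; the true E[α(G)] may be larger.)

E[α(G)] ≥ 631/8 ≈ 78.8750.


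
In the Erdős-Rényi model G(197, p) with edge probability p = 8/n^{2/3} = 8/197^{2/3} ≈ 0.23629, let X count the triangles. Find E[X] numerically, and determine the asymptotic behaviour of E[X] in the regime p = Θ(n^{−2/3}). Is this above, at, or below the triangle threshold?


Number of potential triangles: C(197, 3) = 1254890.
Each occurs with probability p³ ≈ (0.23629)³ ≈ 1.31928161e-02.
By linearity: E[X] = C(197, 3)·p³ ≈ 1254890 · 1.31928161e-02 ≈ 16555.532995.
Since α = 2/3 < 1, p = c/n^{2/3} ≫ 1/n is above the triangle threshold p ~ 1/n. Asymptotically E[X] ~ (c³/6)·n^{3(1−α)} = (8³/6)·n^{1} → ∞; triangles are abundant w.h.p.

E[X] ≈ 16555.532995; in regime p = Θ(1/n^{2/3}) E[X] diverges (above the triangle threshold p ~ 1/n).


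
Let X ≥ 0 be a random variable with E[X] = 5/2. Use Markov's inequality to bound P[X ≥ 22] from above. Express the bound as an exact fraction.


μ = E[X] = 5/2, a = 22.
Markov: P[X ≥ 22] ≤ μ/a = (5/2)/22 = 5/44.
Numerically: ≈ 0.1136.
(Since a = 22 > μ = 2.5000, the bound 5/44 is < 1 and informative.)

P[X ≥ 22] ≤ 5/44 ≈ 0.1136.


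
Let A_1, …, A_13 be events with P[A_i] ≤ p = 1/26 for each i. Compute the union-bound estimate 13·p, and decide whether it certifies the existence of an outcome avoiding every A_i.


Union bound: P[∪_{i=1}^{13} A_i] ≤ Σ_i P[A_i] ≤ 13·p = 13·(1/26) = 1/2.
Numerically: 1/2 ≈ 0.50000.
Is 1/2 < 1? YES.
Since P[∪ A_i] ≤ 1/2 < 1, the complement has P[∩ A_i^c] ≥ 1 − 1/2 = 1/2 > 0, so some outcome avoids every A_i.

13·p = 1/2 ≈ 0.50000; existence CERTIFIED by the union bound.


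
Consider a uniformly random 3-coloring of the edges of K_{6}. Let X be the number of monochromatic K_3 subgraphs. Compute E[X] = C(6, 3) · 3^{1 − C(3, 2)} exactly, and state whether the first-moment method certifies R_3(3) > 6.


E[X] = C(6, 3) · 3^{1 − 3} = 20 · 3^{−2} = 20/9.
As a reduced fraction: E[X] = 20/9 ≈ 2.2222.
Is E[X] < 1? NO.
Since E[X] ≥ 1, the first-moment bound is inconclusive at n = 6; it does NOT by itself certify R_3(3) > 6.

E[X] = 20/9 ≈ 2.2222; E[X] ≥ 1; first-moment method inconclusive here.


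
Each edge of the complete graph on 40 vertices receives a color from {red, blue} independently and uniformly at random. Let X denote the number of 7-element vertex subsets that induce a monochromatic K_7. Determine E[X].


Let X = Σ_S X_S over the C(40, 7) = 18643560 subsets S of size 7, where X_S = 1 if the K_7 on S is monochromatic.
For a fixed S, the K_7 on S has C(7, 2) = 21 edges. P[all 21 edges red] = (1/2)^21, and likewise for blue, so P[monochromatic] = 2·(1/2)^21 = 2^{1 − 21} = 1/1048576.
By linearity: E[X] = C(40, 7) · 2^{1 − 21} = 18643560 · 1/1048576 = 2330445/131072.
Numerically: E[X] ≈ 17.780.

E[X] = C(40,7)·2^(1−C(7,2)) = 2330445/131072 ≈ 17.780.


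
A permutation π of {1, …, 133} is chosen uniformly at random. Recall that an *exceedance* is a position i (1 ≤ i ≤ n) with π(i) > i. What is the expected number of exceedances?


Write X = Σ_{i=1}^{133} X_i, where X_i = 1_{π(i) > i}.
For each fixed i, π(i) is uniform over {1, …, 133} (marginal of a uniform permutation), so P[π(i) > i] = (n − i)/n. Summing: Σ_{i=1}^{133} (n − i)/n = (0 + 1 + … + 132)/133 = 133(133 − 1)/(2·133) = (133 − 1)/2.
Hence E[X] = Σ_{i=1}^{133} (133 − i)/133 = 66 ≈ 66.000.

E[X] = 66 = 66.000.


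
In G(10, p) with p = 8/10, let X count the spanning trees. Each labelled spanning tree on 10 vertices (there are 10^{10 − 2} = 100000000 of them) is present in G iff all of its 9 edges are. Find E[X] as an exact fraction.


K_10 has 10^{10 − 2} = 100000000 labelled spanning trees.
For each such spanning tree H, let X_H = 1 if all 9 edges of H are present in G. Then P[X_H = 1] = p^{9} = (4/5)^{9} = 262144/1953125.
By linearity: E[X] = Σ_H E[X_H] = 100000000 · p^{9} = 100000000 · 262144/1953125 = 67108864/5.
Numerically: E[X] ≈ 1.3422e+07.

E[X] = 100000000 · (4/5)^{9} = 67108864/5 ≈ 1.3422e+07.


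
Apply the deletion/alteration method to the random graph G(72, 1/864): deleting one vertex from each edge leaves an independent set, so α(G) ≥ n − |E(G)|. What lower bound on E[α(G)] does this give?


E[|E(G)|] = C(72, 2)·p = 2556 · (1/864) = 71/24.
E[α(G)] ≥ n − E[|E(G)|] = 72 − 71/24 = 1657/24.
Numerically: ≈ 69.04167.
(This is only a lower bound; the true E[α(G)] may be larger.)

E[α(G)] ≥ 1657/24 ≈ 69.04167.


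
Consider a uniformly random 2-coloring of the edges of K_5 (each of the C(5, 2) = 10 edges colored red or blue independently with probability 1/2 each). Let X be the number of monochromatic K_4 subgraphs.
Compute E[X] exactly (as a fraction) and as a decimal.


Let X = Σ_S X_S over the C(5, 4) = 5 subsets S of size 4, where X_S = 1 if the K_4 on S is monochromatic.
For a fixed S, the K_4 on S has C(4, 2) = 6 edges. P[all 6 edges red] = (1/2)^6, and likewise for blue, so P[monochromatic] = 2·(1/2)^6 = 2^{1 − 6} = 1/32.
By linearity: E[X] = C(5, 4) · 2^{1 − 6} = 5 · 1/32 = 5/32.
Numerically: E[X] ≈ 0.156.

E[X] = C(5,4)·2^(1−C(4,2)) = 5/32 ≈ 0.156.


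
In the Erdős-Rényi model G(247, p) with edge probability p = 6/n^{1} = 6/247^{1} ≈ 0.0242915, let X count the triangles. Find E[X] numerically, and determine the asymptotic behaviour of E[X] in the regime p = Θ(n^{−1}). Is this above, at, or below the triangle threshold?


Number of potential triangles: C(247, 3) = 2481115.
Each occurs with probability p³ ≈ (0.0242915)³ ≈ 1.43338512e-05.
By linearity: E[X] = C(247, 3)·p³ ≈ 2481115 · 1.43338512e-05 ≈ 35.563933.
Here α = 1, so p = 6/n is exactly at the triangle threshold p ~ 1/n. Asymptotically E[X] → c³/6 = 6³/6 = 36 ≈ 36.000000, a bounded constant. In this regime the triangle count is asymptotically Poisson(c³/6).

E[X] ≈ 35.563933; in regime p = Θ(1/n^{1}) E[X] stays bounded (at the triangle threshold p ~ 1/n).


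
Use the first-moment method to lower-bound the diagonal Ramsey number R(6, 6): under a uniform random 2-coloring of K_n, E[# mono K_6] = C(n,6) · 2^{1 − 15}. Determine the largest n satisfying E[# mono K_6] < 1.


We need C(n, 6) · 2^{1 − 15} < 1, i.e. C(n, 6) < 2^{15 − 1} = 16384.
Check values of n near the boundary:
  n = 15: C(15, 6) = 5005; 5005 < 16384? YES
  n = 16: C(16, 6) = 8008; 8008 < 16384? YES
  n = 17: C(17, 6) = 12376; 12376 < 16384? YES
  n = 18: C(18, 6) = 18564; 18564 < 16384? NO
The largest n with C(n, 6) < 16384 is n = 17 (where E[X] = 1547/2048 ≈ 0.7554). Hence R(6, 6) > 17, i.e. R(6, 6) ≥ 18.

Largest n = 17; hence R(6, 6) > 17.


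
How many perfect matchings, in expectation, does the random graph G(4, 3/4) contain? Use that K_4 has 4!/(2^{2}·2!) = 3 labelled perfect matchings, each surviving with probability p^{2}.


K_4 has 4!/(2^{2}·2!) = 3 labelled perfect matchings.
For each such perfect matching H, let X_H = 1 if all 2 edges of H are present in G. Then P[X_H = 1] = p^{2} = (3/4)^{2} = 9/16.
By linearity of expectation: E[X] = Σ_H E[X_H] = 3 · p^{2} = 3 · 9/16 = 27/16.
Numerically: E[X] ≈ 1.688.

E[X] = 3 · (3/4)^{2} = 27/16 ≈ 1.688.


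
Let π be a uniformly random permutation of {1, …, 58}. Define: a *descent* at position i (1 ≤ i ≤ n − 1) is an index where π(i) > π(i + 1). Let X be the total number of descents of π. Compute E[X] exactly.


Write X = Σ X_I over i = 1, …, 57, with X_I the indicator of one descent.
There are 57 indicators.
For each fixed i, the pair (π(i), π(i+1)) is a uniformly random ordered pair of distinct values from {1, …, 58}; by symmetry P[π(i) > π(i+1)] = 1/2.
By linearity: E[X] = 57 · (1/2) = (58 − 1) · (1/2) = 57/2 ≈ 28.500.

E[X] = 57/2 = 28.500.


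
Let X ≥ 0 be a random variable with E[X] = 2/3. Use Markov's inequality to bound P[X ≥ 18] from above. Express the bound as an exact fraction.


μ = E[X] = 2/3, a = 18.
Markov: P[X ≥ 18] ≤ μ/a = (2/3)/18 = 1/27.
Numerically: ≈ 0.037.
(Since a = 18 > μ = 0.667, the bound 1/27 is < 1 and informative.)

P[X ≥ 18] ≤ 1/27 ≈ 0.037.


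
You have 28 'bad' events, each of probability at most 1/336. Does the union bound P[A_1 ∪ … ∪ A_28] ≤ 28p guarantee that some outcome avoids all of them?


Union bound: P[∪_{i=1}^{28} A_i] ≤ Σ_i P[A_i] ≤ 28·p = 28·(1/336) = 1/12.
Numerically: 1/12 ≈ 0.0833333.
Is 1/12 < 1? YES.
Since P[∪ A_i] ≤ 1/12 < 1, the complement has P[∩ A_i^c] ≥ 1 − 1/12 = 11/12 > 0, so some outcome avoids every A_i.

28·p = 1/12 ≈ 0.0833333; existence CERTIFIED by the union bound.


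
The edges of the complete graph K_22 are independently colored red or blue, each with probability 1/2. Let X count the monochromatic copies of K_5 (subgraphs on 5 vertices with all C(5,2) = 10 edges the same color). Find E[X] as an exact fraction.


Let X = Σ_S X_S over the C(22, 5) = 26334 subsets S of size 5, where X_S = 1 if the K_5 on S is monochromatic.
For a fixed S, the K_5 on S has C(5, 2) = 10 edges. P[all 10 edges red] = (1/2)^10, and likewise for blue, so P[monochromatic] = 2·(1/2)^10 = 2^{1 − 10} = 1/512.
By linearity of expectation: E[X] = C(22, 5) · 2^{1 − 10} = 26334 · 1/512 = 13167/256.
Numerically: E[X] ≈ 51.43359.

E[X] = C(22,5)·2^(1−C(5,2)) = 13167/256 ≈ 51.43359.


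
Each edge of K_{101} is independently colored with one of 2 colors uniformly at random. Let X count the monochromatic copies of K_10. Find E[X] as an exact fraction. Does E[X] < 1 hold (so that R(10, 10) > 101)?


E[X] = C(101, 10) · 2^{1 − 45} = 19212541264840 · 2^{−44} = 19212541264840/17592186044416.
As a reduced fraction: E[X] = 2401567658105/2199023255552 ≈ 1.092107.
Is E[X] < 1? NO.
Since E[X] ≥ 1, the first-moment bound is inconclusive at n = 101; it does NOT by itself certify R(10, 10) > 101.

E[X] = 2401567658105/2199023255552 ≈ 1.092107; E[X] ≥ 1; first-moment method inconclusive here.


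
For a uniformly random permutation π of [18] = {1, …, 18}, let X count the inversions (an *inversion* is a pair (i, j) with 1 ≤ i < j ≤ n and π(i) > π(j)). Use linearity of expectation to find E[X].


Write X = Σ X_I over the C(18, 2) = 153 pairs i < j, with X_I the indicator of one inversion.
There are 153 indicators.
For each fixed pair i < j, the values π(i) and π(j) are two distinct elements of {1, …, 18} in uniformly random order; by symmetry P[π(i) > π(j)] = 1/2.
By linearity: E[X] = 153 · (1/2) = C(18, 2) · (1/2) = 153/2 = 153/2 ≈ 76.50000.

E[X] = 153/2 = 76.50000.


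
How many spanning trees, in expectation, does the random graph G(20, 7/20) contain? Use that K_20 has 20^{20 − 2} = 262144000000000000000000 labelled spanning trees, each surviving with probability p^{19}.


K_20 has 20^{20 − 2} = 262144000000000000000000 labelled spanning trees.
For each such spanning tree H, let X_H = 1 if all 19 edges of H are present in G. Then P[X_H = 1] = p^{19} = (7/20)^{19} = 11398895185373143/5242880000000000000000000.
By linearity of expectation: E[X] = Σ_H E[X_H] = 262144000000000000000000 · p^{19} = 262144000000000000000000 · 11398895185373143/5242880000000000000000000 = 11398895185373143/20.
Numerically: E[X] ≈ 5.699e+14.

E[X] = 262144000000000000000000 · (7/20)^{19} = 11398895185373143/20 ≈ 5.699e+14.


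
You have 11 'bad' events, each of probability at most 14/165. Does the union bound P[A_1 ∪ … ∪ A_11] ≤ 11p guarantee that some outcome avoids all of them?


Union bound: P[∪_{i=1}^{11} A_i] ≤ Σ_i P[A_i] ≤ 11·p = 11·(14/165) = 14/15.
Numerically: 14/15 ≈ 0.9333.
Is 14/15 < 1? YES.
Since P[∪ A_i] ≤ 14/15 < 1, the complement has P[∩ A_i^c] ≥ 1 − 14/15 = 1/15 > 0, so some outcome avoids every A_i.

11·p = 14/15 ≈ 0.9333; existence CERTIFIED by the union bound.


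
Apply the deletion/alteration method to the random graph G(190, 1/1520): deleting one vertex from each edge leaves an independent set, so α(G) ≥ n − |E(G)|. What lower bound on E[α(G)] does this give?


E[|E(G)|] = C(190, 2)·p = 17955 · (1/1520) = 189/16.
E[α(G)] ≥ n − E[|E(G)|] = 190 − 189/16 = 2851/16.
Numerically: ≈ 178.18750.
(This is only a lower bound; the true E[α(G)] may be larger.)

E[α(G)] ≥ 2851/16 ≈ 178.18750.


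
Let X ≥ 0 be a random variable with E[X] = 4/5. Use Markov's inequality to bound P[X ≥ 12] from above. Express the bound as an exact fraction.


μ = E[X] = 4/5, a = 12.
Markov: P[X ≥ 12] ≤ μ/a = (4/5)/12 = 1/15.
Numerically: ≈ 0.067.
(Since a = 12 > μ = 0.800, the bound 1/15 is < 1 and informative.)

P[X ≥ 12] ≤ 1/15 ≈ 0.067.


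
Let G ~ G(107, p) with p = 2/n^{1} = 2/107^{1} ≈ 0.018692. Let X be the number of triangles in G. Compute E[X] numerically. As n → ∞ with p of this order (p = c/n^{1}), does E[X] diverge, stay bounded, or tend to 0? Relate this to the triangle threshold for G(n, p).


Number of potential triangles: C(107, 3) = 198485.
Each occurs with probability p³ ≈ (0.018692)³ ≈ 6.5303830e-06.
By linearity: E[X] = C(107, 3)·p³ ≈ 198485 · 6.5303830e-06 ≈ 1.29618.
Here α = 1, so p = 2/n is exactly at the triangle threshold p ~ 1/n. Asymptotically E[X] → c³/6 = 2³/6 = 4/3 ≈ 1.33333, a bounded constant. In this regime the triangle count is asymptotically Poisson(c³/6).

E[X] ≈ 1.29618; in regime p = Θ(1/n^{1}) E[X] stays bounded (at the triangle threshold p ~ 1/n).


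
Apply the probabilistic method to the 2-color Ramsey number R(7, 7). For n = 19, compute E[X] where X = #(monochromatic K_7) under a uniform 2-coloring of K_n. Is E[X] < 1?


E[X] = C(19, 7) · 2^{1 − 21} = 50388 · 2^{−20} = 50388/1048576.
As a reduced fraction: E[X] = 12597/262144 ≈ 0.0480537.
Is E[X] < 1? YES.
Since E[X] < 1, there exists a 2-coloring of K_{19} with no monochromatic K_7; hence R(7, 7) > 19.

E[X] = 12597/262144 ≈ 0.0480537; E[X] < 1, so R(7, 7) > 19.


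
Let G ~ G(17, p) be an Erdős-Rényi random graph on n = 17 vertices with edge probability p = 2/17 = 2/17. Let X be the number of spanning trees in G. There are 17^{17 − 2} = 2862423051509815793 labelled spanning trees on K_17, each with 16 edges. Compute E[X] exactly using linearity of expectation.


K_17 has 17^{17 − 2} = 2862423051509815793 labelled spanning trees.
For each such spanning tree H, let X_H = 1 if all 16 edges of H are present in G. Then P[X_H = 1] = p^{16} = (2/17)^{16} = 65536/48661191875666868481.
By linearity of expectation: E[X] = Σ_H E[X_H] = 2862423051509815793 · p^{16} = 2862423051509815793 · 65536/48661191875666868481 = 65536/17.
Numerically: E[X] ≈ 3855.1.

E[X] = 2862423051509815793 · (2/17)^{16} = 65536/17 ≈ 3855.1.


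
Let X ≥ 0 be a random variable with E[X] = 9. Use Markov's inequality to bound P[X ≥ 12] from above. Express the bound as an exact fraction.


μ = E[X] = 9, a = 12.
Markov: P[X ≥ 12] ≤ μ/a = (9)/12 = 3/4.
Numerically: ≈ 0.7500.
(Since a = 12 > μ = 9.0000, the bound 3/4 is < 1 and informative.)

P[X ≥ 12] ≤ 3/4 ≈ 0.7500.


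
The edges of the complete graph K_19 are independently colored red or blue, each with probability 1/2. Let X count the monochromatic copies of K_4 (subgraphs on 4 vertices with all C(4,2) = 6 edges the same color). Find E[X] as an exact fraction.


Let X = Σ_S X_S over the C(19, 4) = 3876 subsets S of size 4, where X_S = 1 if the K_4 on S is monochromatic.
For a fixed S, the K_4 on S has C(4, 2) = 6 edges. P[all 6 edges red] = (1/2)^6, and likewise for blue, so P[monochromatic] = 2·(1/2)^6 = 2^{1 − 6} = 1/32.
By linearity: E[X] = C(19, 4) · 2^{1 − 6} = 3876 · 1/32 = 969/8.
Numerically: E[X] ≈ 121.125000.

E[X] = C(19,4)·2^(1−C(4,2)) = 969/8 ≈ 121.125000.


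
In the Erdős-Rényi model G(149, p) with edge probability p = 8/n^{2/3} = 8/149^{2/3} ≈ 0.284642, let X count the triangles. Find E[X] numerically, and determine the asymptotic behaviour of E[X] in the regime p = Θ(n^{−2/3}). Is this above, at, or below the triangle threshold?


Number of potential triangles: C(149, 3) = 540274.
Each occurs with probability p³ ≈ (0.284642)³ ≈ 2.30620242e-02.
By linearity: E[X] = C(149, 3)·p³ ≈ 540274 · 2.30620242e-02 ≈ 12459.812081.
Since α = 2/3 < 1, p = c/n^{2/3} ≫ 1/n is above the triangle threshold p ~ 1/n. Asymptotically E[X] ~ (c³/6)·n^{3(1−α)} = (8³/6)·n^{1} → ∞; triangles are abundant w.h.p.

E[X] ≈ 12459.812081; in regime p = Θ(1/n^{2/3}) E[X] diverges (above the triangle threshold p ~ 1/n).


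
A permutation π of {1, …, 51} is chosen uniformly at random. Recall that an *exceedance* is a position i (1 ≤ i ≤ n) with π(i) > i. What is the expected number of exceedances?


Write X = Σ_{i=1}^{51} X_i, where X_i = 1_{π(i) > i}.
For each fixed i, π(i) is uniform over {1, …, 51} (marginal of a uniform permutation), so P[π(i) > i] = (n − i)/n. Summing: Σ_{i=1}^{51} (n − i)/n = (0 + 1 + … + 50)/51 = 51(51 − 1)/(2·51) = (51 − 1)/2.
Hence E[X] = Σ_{i=1}^{51} (51 − i)/51 = 25 ≈ 25.00000.

E[X] = 25 = 25.00000.


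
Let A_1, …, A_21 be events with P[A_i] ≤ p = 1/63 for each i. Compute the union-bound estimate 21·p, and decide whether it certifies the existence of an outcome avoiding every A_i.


Union bound: P[∪_{i=1}^{21} A_i] ≤ Σ_i P[A_i] ≤ 21·p = 21·(1/63) = 1/3.
Numerically: 1/3 ≈ 0.3333.
Is 1/3 < 1? YES.
Since P[∪ A_i] ≤ 1/3 < 1, the complement has P[∩ A_i^c] ≥ 1 − 1/3 = 2/3 > 0, so some outcome avoids every A_i.

21·p = 1/3 ≈ 0.3333; existence CERTIFIED by the union bound.


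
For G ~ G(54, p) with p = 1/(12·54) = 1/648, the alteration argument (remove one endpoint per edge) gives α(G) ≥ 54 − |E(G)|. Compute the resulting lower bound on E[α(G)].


E[|E(G)|] = C(54, 2)·p = 1431 · (1/648) = 53/24.
E[α(G)] ≥ n − E[|E(G)|] = 54 − 53/24 = 1243/24.
Numerically: ≈ 51.7917.
(This is only a lower bound; the true E[α(G)] may be larger.)

E[α(G)] ≥ 1243/24 ≈ 51.7917.


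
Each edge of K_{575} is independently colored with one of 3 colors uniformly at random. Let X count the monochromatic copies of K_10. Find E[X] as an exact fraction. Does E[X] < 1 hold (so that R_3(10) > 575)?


E[X] = C(575, 10) · 3^{1 − 45} = 1006325345561406175305 · 3^{−44} = 1006325345561406175305/984770902183611232881.
As a reduced fraction: E[X] = 111813927284600686145/109418989131512359209 ≈ 1.0218878.
Is E[X] < 1? NO.
Since E[X] ≥ 1, the first-moment bound is inconclusive at n = 575; it does NOT by itself certify R_3(10) > 575.

E[X] = 111813927284600686145/109418989131512359209 ≈ 1.0218878; E[X] ≥ 1; first-moment method inconclusive here.


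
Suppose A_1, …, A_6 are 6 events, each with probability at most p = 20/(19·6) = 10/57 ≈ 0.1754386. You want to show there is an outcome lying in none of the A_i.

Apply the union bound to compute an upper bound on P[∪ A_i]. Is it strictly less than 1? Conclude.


Union bound: P[∪_{i=1}^{6} A_i] ≤ Σ_i P[A_i] ≤ 6·p = 6·(10/57) = 20/19.
Numerically: 20/19 ≈ 1.0526316.
Is 20/19 < 1? NO.
Since the bound 20/19 is ≥ 1, the union bound is uninformative here; it does NOT by itself certify existence.

6·p = 20/19 ≈ 1.0526316; existence NOT certified by the union bound.


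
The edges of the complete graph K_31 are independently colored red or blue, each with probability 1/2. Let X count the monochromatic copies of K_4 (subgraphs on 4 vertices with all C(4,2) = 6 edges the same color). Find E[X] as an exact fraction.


Let X = Σ_S X_S over the C(31, 4) = 31465 subsets S of size 4, where X_S = 1 if the K_4 on S is monochromatic.
For a fixed S, the K_4 on S has C(4, 2) = 6 edges. P[all 6 edges red] = (1/2)^6, and likewise for blue, so P[monochromatic] = 2·(1/2)^6 = 2^{1 − 6} = 1/32.
By linearity of expectation: E[X] = C(31, 4) · 2^{1 − 6} = 31465 · 1/32 = 31465/32.
Numerically: E[X] ≈ 983.281250.

E[X] = C(31,4)·2^(1−C(4,2)) = 31465/32 ≈ 983.281250.


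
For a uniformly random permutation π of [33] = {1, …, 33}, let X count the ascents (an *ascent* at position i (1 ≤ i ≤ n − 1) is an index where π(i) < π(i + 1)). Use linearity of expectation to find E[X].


Write X = Σ X_I over i = 1, …, 32, with X_I the indicator of one ascent.
There are 32 indicators.
For each fixed i, the pair (π(i), π(i+1)) is a uniformly random ordered pair of distinct values from {1, …, 33}; by symmetry P[π(i) < π(i+1)] = 1/2.
By linearity: E[X] = 32 · (1/2) = (33 − 1) · (1/2) = 16 ≈ 16.00000.

E[X] = 16 = 16.00000.


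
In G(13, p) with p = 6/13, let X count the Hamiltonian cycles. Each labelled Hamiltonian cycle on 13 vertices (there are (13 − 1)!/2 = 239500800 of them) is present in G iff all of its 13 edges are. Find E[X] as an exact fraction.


K_13 has (13 − 1)!/2 = 239500800 labelled Hamiltonian cycles.
For each such Hamiltonian cycle H, let X_H = 1 if all 13 edges of H are present in G. Then P[X_H = 1] = p^{13} = (6/13)^{13} = 13060694016/302875106592253.
By linearity of expectation: E[X] = Σ_H E[X_H] = 239500800 · p^{13} = 239500800 · 13060694016/302875106592253 = 3128046665387212800/302875106592253.
Numerically: E[X] ≈ 1.03e+04.

E[X] = 239500800 · (6/13)^{13} = 3128046665387212800/302875106592253 ≈ 1.03e+04.


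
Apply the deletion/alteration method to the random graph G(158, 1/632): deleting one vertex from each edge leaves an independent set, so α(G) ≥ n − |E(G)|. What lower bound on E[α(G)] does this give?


E[|E(G)|] = C(158, 2)·p = 12403 · (1/632) = 157/8.
E[α(G)] ≥ n − E[|E(G)|] = 158 − 157/8 = 1107/8.
Numerically: ≈ 138.37500.
(This is only a lower bound; the true E[α(G)] may be larger.)

E[α(G)] ≥ 1107/8 ≈ 138.37500.


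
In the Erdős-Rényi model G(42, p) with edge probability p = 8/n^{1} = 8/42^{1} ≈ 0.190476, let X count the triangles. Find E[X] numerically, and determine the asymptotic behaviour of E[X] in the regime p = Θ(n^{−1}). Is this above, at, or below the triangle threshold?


Number of potential triangles: C(42, 3) = 11480.
Each occurs with probability p³ ≈ (0.190476)³ ≈ 6.91070079e-03.
By linearity: E[X] = C(42, 3)·p³ ≈ 11480 · 6.91070079e-03 ≈ 79.334845.
Here α = 1, so p = 8/n is exactly at the triangle threshold p ~ 1/n. Asymptotically E[X] → c³/6 = 8³/6 = 256/3 ≈ 85.333333, a bounded constant. In this regime the triangle count is asymptotically Poisson(c³/6).

E[X] ≈ 79.334845; in regime p = Θ(1/n^{1}) E[X] stays bounded (at the triangle threshold p ~ 1/n).


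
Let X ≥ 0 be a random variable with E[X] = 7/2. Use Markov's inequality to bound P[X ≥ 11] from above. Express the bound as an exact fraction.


μ = E[X] = 7/2, a = 11.
Markov: P[X ≥ 11] ≤ μ/a = (7/2)/11 = 7/22.
Numerically: ≈ 0.31818.
(Since a = 11 > μ = 3.50000, the bound 7/22 is < 1 and informative.)

P[X ≥ 11] ≤ 7/22 ≈ 0.31818.


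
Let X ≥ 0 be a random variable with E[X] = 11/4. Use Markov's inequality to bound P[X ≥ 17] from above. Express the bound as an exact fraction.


μ = E[X] = 11/4, a = 17.
Markov: P[X ≥ 17] ≤ μ/a = (11/4)/17 = 11/68.
Numerically: ≈ 0.162.
(Since a = 17 > μ = 2.750, the bound 11/68 is < 1 and informative.)

P[X ≥ 17] ≤ 11/68 ≈ 0.162.


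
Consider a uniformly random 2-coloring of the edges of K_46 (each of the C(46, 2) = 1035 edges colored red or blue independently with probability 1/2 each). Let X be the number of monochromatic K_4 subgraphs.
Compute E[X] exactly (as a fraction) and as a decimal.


Let X = Σ_S X_S over the C(46, 4) = 163185 subsets S of size 4, where X_S = 1 if the K_4 on S is monochromatic.
For a fixed S, the K_4 on S has C(4, 2) = 6 edges. P[all 6 edges red] = (1/2)^6, and likewise for blue, so P[monochromatic] = 2·(1/2)^6 = 2^{1 − 6} = 1/32.
By linearity: E[X] = C(46, 4) · 2^{1 − 6} = 163185 · 1/32 = 163185/32.
Numerically: E[X] ≈ 5099.53125.

E[X] = C(46,4)·2^(1−C(4,2)) = 163185/32 ≈ 5099.53125.


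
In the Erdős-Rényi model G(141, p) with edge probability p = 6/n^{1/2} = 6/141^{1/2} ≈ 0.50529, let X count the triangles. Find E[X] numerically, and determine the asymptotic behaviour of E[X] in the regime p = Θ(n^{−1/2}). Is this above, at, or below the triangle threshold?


Number of potential triangles: C(141, 3) = 457310.
Each occurs with probability p³ ≈ (0.50529)³ ≈ 1.2901051e-01.
By linearity: E[X] = C(141, 3)·p³ ≈ 457310 · 1.2901051e-01 ≈ 58997.79498.
Since α = 1/2 < 1, p = c/n^{1/2} ≫ 1/n is above the triangle threshold p ~ 1/n. Asymptotically E[X] ~ (c³/6)·n^{3(1−α)} = (6³/6)·n^{1.5} → ∞; triangles are abundant w.h.p.

E[X] ≈ 58997.79498; in regime p = Θ(1/n^{1/2}) E[X] diverges (above the triangle threshold p ~ 1/n).


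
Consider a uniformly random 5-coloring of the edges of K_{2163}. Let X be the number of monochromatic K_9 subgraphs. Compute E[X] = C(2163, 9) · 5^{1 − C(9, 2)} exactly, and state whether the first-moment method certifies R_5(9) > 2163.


E[X] = C(2163, 9) · 5^{1 − 36} = 2808716806866462450348390 · 5^{−35} = 2808716806866462450348390/2910383045673370361328125.
As a reduced fraction: E[X] = 561743361373292490069678/582076609134674072265625 ≈ 0.9650677.
Is E[X] < 1? YES.
Since E[X] < 1, there exists a 5-coloring of K_{2163} with no monochromatic K_9; hence R_5(9) > 2163.

E[X] = 561743361373292490069678/582076609134674072265625 ≈ 0.9650677; E[X] < 1, so R_5(9) > 2163.


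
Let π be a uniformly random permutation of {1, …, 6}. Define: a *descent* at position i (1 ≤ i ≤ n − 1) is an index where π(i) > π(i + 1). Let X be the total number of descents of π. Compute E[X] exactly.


Write X = Σ X_I over i = 1, …, 5, with X_I the indicator of one descent.
There are 5 indicators.
For each fixed i, the pair (π(i), π(i+1)) is a uniformly random ordered pair of distinct values from {1, …, 6}; by symmetry P[π(i) > π(i+1)] = 1/2.
By linearity: E[X] = 5 · (1/2) = (6 − 1) · (1/2) = 5/2 ≈ 2.50000.

E[X] = 5/2 = 2.50000.


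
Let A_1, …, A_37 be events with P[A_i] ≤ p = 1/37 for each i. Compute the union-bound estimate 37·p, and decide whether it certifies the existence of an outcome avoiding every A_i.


Union bound: P[∪_{i=1}^{37} A_i] ≤ Σ_i P[A_i] ≤ 37·p = 37·(1/37) = 1.
Numerically: 1 ≈ 1.000000.
Is 1 < 1? NO.
Since the bound 1 is ≥ 1, the union bound is uninformative here; it does NOT by itself certify existence.

37·p = 1 ≈ 1.000000; existence NOT certified by the union bound.


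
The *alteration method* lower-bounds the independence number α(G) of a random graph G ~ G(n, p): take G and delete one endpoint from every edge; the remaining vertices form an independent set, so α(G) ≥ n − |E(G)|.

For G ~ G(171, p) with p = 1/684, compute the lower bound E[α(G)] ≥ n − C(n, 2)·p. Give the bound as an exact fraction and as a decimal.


E[|E(G)|] = C(171, 2)·p = 14535 · (1/684) = 85/4.
E[α(G)] ≥ n − E[|E(G)|] = 171 − 85/4 = 599/4.
Numerically: ≈ 149.75000.
(This is only a lower bound; the true E[α(G)] may be larger.)

E[α(G)] ≥ 599/4 ≈ 149.75000.


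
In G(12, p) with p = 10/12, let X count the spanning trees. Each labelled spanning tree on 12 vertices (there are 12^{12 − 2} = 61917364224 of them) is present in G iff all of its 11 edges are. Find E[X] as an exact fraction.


K_12 has 12^{12 − 2} = 61917364224 labelled spanning trees.
For each such spanning tree H, let X_H = 1 if all 11 edges of H are present in G. Then P[X_H = 1] = p^{11} = (5/6)^{11} = 48828125/362797056.
By linearity: E[X] = Σ_H E[X_H] = 61917364224 · p^{11} = 61917364224 · 48828125/362797056 = 25000000000/3.
Numerically: E[X] ≈ 8.333e+09.

E[X] = 61917364224 · (5/6)^{11} = 25000000000/3 ≈ 8.333e+09.


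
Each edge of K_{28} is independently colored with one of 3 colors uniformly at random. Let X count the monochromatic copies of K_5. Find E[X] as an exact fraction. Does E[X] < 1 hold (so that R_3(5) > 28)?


E[X] = C(28, 5) · 3^{1 − 10} = 98280 · 3^{−9} = 98280/19683.
As a reduced fraction: E[X] = 3640/729 ≈ 4.993141.
Is E[X] < 1? NO.
Since E[X] ≥ 1, the first-moment bound is inconclusive at n = 28; it does NOT by itself certify R_3(5) > 28.

E[X] = 3640/729 ≈ 4.993141; E[X] ≥ 1; first-moment method inconclusive here.


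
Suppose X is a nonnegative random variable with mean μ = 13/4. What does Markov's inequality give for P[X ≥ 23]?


μ = E[X] = 13/4, a = 23.
Markov: P[X ≥ 23] ≤ μ/a = (13/4)/23 = 13/92.
Numerically: ≈ 0.141.
(Since a = 23 > μ = 3.250, the bound 13/92 is < 1 and informative.)

P[X ≥ 23] ≤ 13/92 ≈ 0.141.


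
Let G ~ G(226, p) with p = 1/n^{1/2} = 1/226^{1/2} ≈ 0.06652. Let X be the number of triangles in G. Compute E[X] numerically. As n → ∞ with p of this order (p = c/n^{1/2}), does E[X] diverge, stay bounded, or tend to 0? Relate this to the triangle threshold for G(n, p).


Number of potential triangles: C(226, 3) = 1898400.
Each occurs with probability p³ ≈ (0.06652)³ ≈ 2.943319e-04.
By linearity: E[X] = C(226, 3)·p³ ≈ 1898400 · 2.943319e-04 ≈ 558.7597.
Since α = 1/2 < 1, p = c/n^{1/2} ≫ 1/n is above the triangle threshold p ~ 1/n. Asymptotically E[X] ~ (c³/6)·n^{3(1−α)} = (1³/6)·n^{1.5} → ∞; triangles are abundant w.h.p.

E[X] ≈ 558.7597; in regime p = Θ(1/n^{1/2}) E[X] diverges (above the triangle threshold p ~ 1/n).


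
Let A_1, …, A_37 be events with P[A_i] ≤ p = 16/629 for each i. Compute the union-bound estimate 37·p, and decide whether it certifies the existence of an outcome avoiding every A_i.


Union bound: P[∪_{i=1}^{37} A_i] ≤ Σ_i P[A_i] ≤ 37·p = 37·(16/629) = 16/17.
Numerically: 16/17 ≈ 0.94118.
Is 16/17 < 1? YES.
Since P[∪ A_i] ≤ 16/17 < 1, the complement has P[∩ A_i^c] ≥ 1 − 16/17 = 1/17 > 0, so some outcome avoids every A_i.

37·p = 16/17 ≈ 0.94118; existence CERTIFIED by the union bound.


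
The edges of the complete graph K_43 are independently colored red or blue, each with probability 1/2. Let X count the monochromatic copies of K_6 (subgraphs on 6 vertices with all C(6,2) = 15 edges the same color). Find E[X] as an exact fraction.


Let X = Σ_S X_S over the C(43, 6) = 6096454 subsets S of size 6, where X_S = 1 if the K_6 on S is monochromatic.
For a fixed S, the K_6 on S has C(6, 2) = 15 edges. P[all 15 edges red] = (1/2)^15, and likewise for blue, so P[monochromatic] = 2·(1/2)^15 = 2^{1 − 15} = 1/16384.
Summing: E[X] = C(43, 6) · 2^{1 − 15} = 6096454 · 1/16384 = 3048227/8192.
Numerically: E[X] ≈ 372.098022.

E[X] = C(43,6)·2^(1−C(6,2)) = 3048227/8192 ≈ 372.098022.


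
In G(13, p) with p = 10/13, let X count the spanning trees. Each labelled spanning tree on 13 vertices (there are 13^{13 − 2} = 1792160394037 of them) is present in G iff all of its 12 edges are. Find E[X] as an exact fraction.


K_13 has 13^{13 − 2} = 1792160394037 labelled spanning trees.
For each such spanning tree H, let X_H = 1 if all 12 edges of H are present in G. Then P[X_H = 1] = p^{12} = (10/13)^{12} = 1000000000000/23298085122481.
Summing the indicators: E[X] = Σ_H E[X_H] = 1792160394037 · p^{12} = 1792160394037 · 1000000000000/23298085122481 = 1000000000000/13.
Numerically: E[X] ≈ 7.692e+10.

E[X] = 1792160394037 · (10/13)^{12} = 1000000000000/13 ≈ 7.692e+10.


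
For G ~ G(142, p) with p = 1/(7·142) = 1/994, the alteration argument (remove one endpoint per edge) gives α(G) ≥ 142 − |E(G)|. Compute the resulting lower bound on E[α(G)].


E[|E(G)|] = C(142, 2)·p = 10011 · (1/994) = 141/14.
E[α(G)] ≥ n − E[|E(G)|] = 142 − 141/14 = 1847/14.
Numerically: ≈ 131.928571.
(This is only a lower bound; the true E[α(G)] may be larger.)

E[α(G)] ≥ 1847/14 ≈ 131.928571.


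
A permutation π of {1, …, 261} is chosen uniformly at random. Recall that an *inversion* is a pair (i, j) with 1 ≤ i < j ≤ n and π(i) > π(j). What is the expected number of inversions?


Write X = Σ X_I over the C(261, 2) = 33930 pairs i < j, with X_I the indicator of one inversion.
There are 33930 indicators.
For each fixed pair i < j, the values π(i) and π(j) are two distinct elements of {1, …, 261} in uniformly random order; by symmetry P[π(i) > π(j)] = 1/2.
By linearity: E[X] = 33930 · (1/2) = C(261, 2) · (1/2) = 33930/2 = 16965 ≈ 16965.0000.

E[X] = 16965 = 16965.0000.


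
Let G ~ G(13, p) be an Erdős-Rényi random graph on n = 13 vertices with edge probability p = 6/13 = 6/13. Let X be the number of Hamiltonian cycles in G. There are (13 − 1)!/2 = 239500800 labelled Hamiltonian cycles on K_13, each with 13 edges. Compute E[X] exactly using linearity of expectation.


K_13 has (13 − 1)!/2 = 239500800 labelled Hamiltonian cycles.
For each such Hamiltonian cycle H, let X_H = 1 if all 13 edges of H are present in G. Then P[X_H = 1] = p^{13} = (6/13)^{13} = 13060694016/302875106592253.
Summing the indicators: E[X] = Σ_H E[X_H] = 239500800 · p^{13} = 239500800 · 13060694016/302875106592253 = 3128046665387212800/302875106592253.
Numerically: E[X] ≈ 1.033e+04.

E[X] = 239500800 · (6/13)^{13} = 3128046665387212800/302875106592253 ≈ 1.033e+04.


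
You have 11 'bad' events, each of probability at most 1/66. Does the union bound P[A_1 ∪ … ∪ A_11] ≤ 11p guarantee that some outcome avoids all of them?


Union bound: P[∪_{i=1}^{11} A_i] ≤ Σ_i P[A_i] ≤ 11·p = 11·(1/66) = 1/6.
Numerically: 1/6 ≈ 0.1667.
Is 1/6 < 1? YES.
Since P[∪ A_i] ≤ 1/6 < 1, the complement has P[∩ A_i^c] ≥ 1 − 1/6 = 5/6 > 0, so some outcome avoids every A_i.

11·p = 1/6 ≈ 0.1667; existence CERTIFIED by the union bound.


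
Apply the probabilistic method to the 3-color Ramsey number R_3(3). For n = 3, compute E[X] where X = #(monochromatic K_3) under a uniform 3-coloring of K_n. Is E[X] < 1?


E[X] = C(3, 3) · 3^{1 − 3} = 1 · 3^{−2} = 1/9.
As a reduced fraction: E[X] = 1/9 ≈ 0.111111.
Is E[X] < 1? YES.
Since E[X] < 1, there exists a 3-coloring of K_{3} with no monochromatic K_3; hence R_3(3) > 3.

E[X] = 1/9 ≈ 0.111111; E[X] < 1, so R_3(3) > 3.


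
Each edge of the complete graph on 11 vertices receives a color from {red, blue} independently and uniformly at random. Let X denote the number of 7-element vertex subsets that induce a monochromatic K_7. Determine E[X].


Let X = Σ_S X_S over the C(11, 7) = 330 subsets S of size 7, where X_S = 1 if the K_7 on S is monochromatic.
For a fixed S, the K_7 on S has C(7, 2) = 21 edges. P[all 21 edges red] = (1/2)^21, and likewise for blue, so P[monochromatic] = 2·(1/2)^21 = 2^{1 − 21} = 1/1048576.
By linearity of expectation: E[X] = C(11, 7) · 2^{1 − 21} = 330 · 1/1048576 = 165/524288.
Numerically: E[X] ≈ 0.0003.

E[X] = C(11,7)·2^(1−C(7,2)) = 165/524288 ≈ 0.0003.


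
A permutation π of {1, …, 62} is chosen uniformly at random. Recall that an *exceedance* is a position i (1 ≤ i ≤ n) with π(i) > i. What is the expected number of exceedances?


Write X = Σ_{i=1}^{62} X_i, where X_i = 1_{π(i) > i}.
For each fixed i, π(i) is uniform over {1, …, 62} (marginal of a uniform permutation), so P[π(i) > i] = (n − i)/n. Summing: Σ_{i=1}^{62} (n − i)/n = (0 + 1 + … + 61)/62 = 62(62 − 1)/(2·62) = (62 − 1)/2.
Hence E[X] = Σ_{i=1}^{62} (62 − i)/62 = 61/2 ≈ 30.500.

E[X] = 61/2 = 30.500.


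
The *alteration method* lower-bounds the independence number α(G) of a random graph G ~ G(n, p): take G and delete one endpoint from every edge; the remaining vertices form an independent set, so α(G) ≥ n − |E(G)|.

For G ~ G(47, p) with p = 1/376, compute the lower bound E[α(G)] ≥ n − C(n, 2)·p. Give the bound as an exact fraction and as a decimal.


E[|E(G)|] = C(47, 2)·p = 1081 · (1/376) = 23/8.
E[α(G)] ≥ n − E[|E(G)|] = 47 − 23/8 = 353/8.
Numerically: ≈ 44.125000.
(This is only a lower bound; the true E[α(G)] may be larger.)

E[α(G)] ≥ 353/8 ≈ 44.125000.


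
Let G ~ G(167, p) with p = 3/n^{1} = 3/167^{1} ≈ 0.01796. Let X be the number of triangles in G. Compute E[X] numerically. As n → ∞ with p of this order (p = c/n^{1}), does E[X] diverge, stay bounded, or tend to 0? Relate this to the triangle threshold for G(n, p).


Number of potential triangles: C(167, 3) = 762355.
Each occurs with probability p³ ≈ (0.01796)³ ≈ 5.797148e-06.
By linearity: E[X] = C(167, 3)·p³ ≈ 762355 · 5.797148e-06 ≈ 4.4195.
Here α = 1, so p = 3/n is exactly at the triangle threshold p ~ 1/n. Asymptotically E[X] → c³/6 = 3³/6 = 9/2 ≈ 4.5000, a bounded constant. In this regime the triangle count is asymptotically Poisson(c³/6).

E[X] ≈ 4.4195; in regime p = Θ(1/n^{1}) E[X] stays bounded (at the triangle threshold p ~ 1/n).
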